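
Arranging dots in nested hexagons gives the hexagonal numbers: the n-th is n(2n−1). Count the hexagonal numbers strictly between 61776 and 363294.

The n-th hexagonal number is n(2n−1).
Smallest index with value > 61776: n = 177 (giving 62481).
Largest index with value < 363294: n = 426 (giving 362526).
Indices 177 through 426: 250 terms.

250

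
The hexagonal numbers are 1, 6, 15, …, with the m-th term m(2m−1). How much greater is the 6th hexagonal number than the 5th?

21

Consecutive hexagonal numbers differ by 4n − 3: here 4·6 − 3 = 21.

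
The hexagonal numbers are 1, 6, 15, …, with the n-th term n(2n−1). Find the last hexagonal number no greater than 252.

231

Solve n(2n−1) ≤ 252 for integer n.
n = 11 gives 231 ≤ 252, while n = 12 gives 276 > 252; so the answer is 231.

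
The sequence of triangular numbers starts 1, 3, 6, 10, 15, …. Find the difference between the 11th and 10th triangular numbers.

Consecutive triangular numbers differ by n: T_{11} − T_{10} = 11.

11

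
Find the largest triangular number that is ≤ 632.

630

Solve n(n+1)/2 ≤ 632 for integer n.
n = 35 gives 630 ≤ 632, while n = 36 gives 666 > 632; so the answer is 630.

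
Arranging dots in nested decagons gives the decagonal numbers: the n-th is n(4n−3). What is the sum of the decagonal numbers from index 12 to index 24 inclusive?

Σ i(4i−3) = 4Σi² − 3Σi over i = 12..24.
Σi = 300 − 66 = 234 and Σi² = 4900 − 506 = 4394.
4·4394 − 3·234 = 16874.

16874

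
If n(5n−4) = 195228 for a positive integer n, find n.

Set n(5n−4) = 195228, giving 5n² − 4n − 195228 = 0.
So n = (4 + 1976) / 10 = 1980/10 = 198.

198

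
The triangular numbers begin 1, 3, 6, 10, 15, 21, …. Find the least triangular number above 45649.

Solve n(n+1)/2 > 45649 for integer n.
The largest n with value ≤ 45649 is 301 (since 45451 ≤ 45649 < 45753), so the first above is n = 302, value 45753.

45753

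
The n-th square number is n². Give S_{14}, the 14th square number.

14² = 196.

196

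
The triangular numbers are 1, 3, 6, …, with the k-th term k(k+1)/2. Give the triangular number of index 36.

36·37/2 = 1332/2 = 666.

666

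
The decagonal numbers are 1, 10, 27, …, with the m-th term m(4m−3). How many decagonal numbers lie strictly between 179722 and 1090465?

The n-th decagonal number is n(4n−3).
Smallest index with value > 179722: n = 213 (giving 180837).
Largest index with value < 1090465: n = 522 (giving 1088370).
Indices 213 through 522: 310 terms.

310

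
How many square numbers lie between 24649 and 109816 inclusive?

The n-th square number is n².
Smallest index with value ≥ 24649: n = 157 (giving 24649).
Largest index with value ≤ 109816: n = 331 (giving 109561).
Indices 157 through 331: 175 terms.

175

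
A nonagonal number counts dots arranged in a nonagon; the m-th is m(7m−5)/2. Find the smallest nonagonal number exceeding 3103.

Solve n(7n−5)/2 > 3103 for integer n.
The largest n with value ≤ 3103 is 30 (since 3075 ≤ 3103 < 3286), so the first above is n = 31, value 3286.

3286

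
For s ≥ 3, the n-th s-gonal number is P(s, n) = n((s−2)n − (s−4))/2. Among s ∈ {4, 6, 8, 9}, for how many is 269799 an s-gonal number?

s = 4: P(4, 519) = 269361 and P(4, 520) = 270400; 269799 is not s-gonal.
s = 6: P(6, 367) = 269011 and P(6, 368) = 270480; 269799 is not s-gonal.
s = 8: P(8, 300) = 269400 and P(8, 301) = 271201; 269799 is not s-gonal.
s = 9: P(9, 278) = 269799. ✓
Hits: s ∈ {9} → 1.

1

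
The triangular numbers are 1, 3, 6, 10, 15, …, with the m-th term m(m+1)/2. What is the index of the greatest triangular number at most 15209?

Solve n(n+1)/2 ≤ 15209 for integer n.
n = 173 gives 15051 ≤ 15209, while n = 174 gives 15225 > 15209; so the answer is index 173.

173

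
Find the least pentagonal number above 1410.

Solve n(3n−1)/2 > 1410 for integer n.
The largest n with value ≤ 1410 is 30 (since 1335 ≤ 1410 < 1426), so the first above is n = 31, value 1426.

1426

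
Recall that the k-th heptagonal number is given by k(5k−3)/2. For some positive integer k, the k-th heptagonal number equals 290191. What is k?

Set n(5n−3)/2 = 290191, giving 5n² − 3n − 580382 = 0.
So n = (3 + 3407) / 10 = 3410/10 = 341.
Check: 341·(5·341 − 3)/2 = 290191. ✓

341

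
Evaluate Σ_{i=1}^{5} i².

Σ_{i=1}^{5} i² = 5·6·11/6 = 55.

55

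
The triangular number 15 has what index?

5

Set n(n+1)/2 = 15, giving n² + n − 30 = 0.
The discriminant is 1 + 8·15 = 121, and √121 = 11.
So n = (-1 + 11) / 2 = 10/2 = 5.
Check: 5·6/2 = 15. ✓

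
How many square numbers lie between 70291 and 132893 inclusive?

The n-th square number is n².
Smallest index with value ≥ 70291: n = 266 (giving 70756).
Largest index with value ≤ 132893: n = 364 (giving 132496).
Indices 266 through 364: 99 terms.

99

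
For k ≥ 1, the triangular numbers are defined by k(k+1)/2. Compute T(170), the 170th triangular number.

14535

The 170th triangular number is n(n+1)/2 with n = 170.
170·171/2 = 29070/2 = 14535.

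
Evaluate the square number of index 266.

70756

The 266th square number is n² with n = 266.
266² = 70756.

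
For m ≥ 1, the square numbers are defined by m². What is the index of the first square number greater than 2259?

48

Solve n² > 2259 for integer n.
The largest n with value ≤ 2259 is 47 (since 2209 ≤ 2259 < 2304), so the first above is n = 48, value 2304.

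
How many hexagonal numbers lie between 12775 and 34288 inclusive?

The n-th hexagonal number is n(2n−1).
Smallest index with value ≥ 12775: n = 81 (giving 13041).
Largest index with value ≤ 34288: n = 131 (giving 34191).
Indices 81 through 131: 51 terms.

51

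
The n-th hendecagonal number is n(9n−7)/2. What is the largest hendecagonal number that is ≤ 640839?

638261

Solve n(9n−7)/2 ≤ 640839 for integer n.
n = 377 gives 638261 ≤ 640839, while n = 378 gives 641655 > 640839; so the answer is 638261.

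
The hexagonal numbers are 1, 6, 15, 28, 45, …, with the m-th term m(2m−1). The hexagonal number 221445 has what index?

Set n(2n−1) = 221445, giving 2n² − n − 221445 = 0.
The discriminant is 1 + 8·221445 = 1771561, and √1771561 = 1331.
So n = (1 + 1331) / 4 = 1332/4 = 333.

333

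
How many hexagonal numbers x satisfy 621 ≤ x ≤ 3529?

The n-th hexagonal number is n(2n−1).
Smallest index with value ≥ 621: n = 18 (giving 630).
Largest index with value ≤ 3529: n = 42 (giving 3486).
Indices 18 through 42: 25 terms.

25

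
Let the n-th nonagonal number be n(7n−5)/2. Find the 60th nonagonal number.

60·(7·60 − 5)/2 = 60·415/2 = 12450.

12450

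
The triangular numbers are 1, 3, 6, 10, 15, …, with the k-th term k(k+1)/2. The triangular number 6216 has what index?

111

Set n(n+1)/2 = 6216, giving n² + n − 12432 = 0.
The discriminant is 1 + 8·6216 = 49729, and √49729 = 223.
So n = (-1 + 223) / 2 = 222/2 = 111.
Check: 111·112/2 = 6216. ✓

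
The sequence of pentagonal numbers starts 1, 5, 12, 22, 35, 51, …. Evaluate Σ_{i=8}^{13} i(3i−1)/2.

987

Σ i(3i−1)/2 = (3Σi² − Σi) / 2 over i = 8..13.
Σi = 91 − 28 = 63 and Σi² = 819 − 140 = 679.
(3·679 − 1·63) / 2 = 1974/2 = 987.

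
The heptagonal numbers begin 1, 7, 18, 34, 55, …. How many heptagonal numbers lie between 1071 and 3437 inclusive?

17

The n-th heptagonal number is n(5n−3)/2.
Smallest index with value ≥ 1071: n = 21 (giving 1071).
Largest index with value ≤ 3437: n = 37 (giving 3367).
Indices 21 through 37: 17 terms.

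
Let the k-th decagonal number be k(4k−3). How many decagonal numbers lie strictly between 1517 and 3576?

11

The n-th decagonal number is n(4n−3).
Smallest index with value > 1517: n = 20 (giving 1540).
Largest index with value < 3576: n = 30 (giving 3510).
Indices 20 through 30: 11 terms.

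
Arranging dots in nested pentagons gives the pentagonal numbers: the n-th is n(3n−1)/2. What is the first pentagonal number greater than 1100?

Solve n(3n−1)/2 > 1100 for integer n.
The largest n with value ≤ 1100 is 27 (since 1080 ≤ 1100 < 1162), so the first above is n = 28, value 1162.

1162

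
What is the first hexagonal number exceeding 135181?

Solve n(2n−1) > 135181 for integer n.
The largest n with value ≤ 135181 is 260 (since 134940 ≤ 135181 < 135981), so the first above is n = 261, value 135981.

135981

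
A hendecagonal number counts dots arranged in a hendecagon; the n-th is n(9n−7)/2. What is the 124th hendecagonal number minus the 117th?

7567

124·(9·124 − 7)/2 = 68758 and 117·(9·117 − 7)/2 = 61191.
Difference: 68758 − 61191 = 7567.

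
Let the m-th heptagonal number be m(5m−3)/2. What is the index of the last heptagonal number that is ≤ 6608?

Solve n(5n−3)/2 ≤ 6608 for integer n.
n = 51 gives 6426 ≤ 6608, while n = 52 gives 6682 > 6608; so the answer is index 51.

51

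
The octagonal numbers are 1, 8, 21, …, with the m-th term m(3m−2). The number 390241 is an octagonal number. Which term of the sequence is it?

361

Set n(3n−2) = 390241, giving 3n² − 2n − 390241 = 0.
The discriminant is 4 + 12·390241 = 4682896, and √4682896 = 2164.
So n = (2 + 2164) / 6 = 2166/6 = 361.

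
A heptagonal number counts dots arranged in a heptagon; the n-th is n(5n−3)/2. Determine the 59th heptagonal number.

8614

The 59th heptagonal number is n(5n−3)/2 with n = 59.
59·(5·59 − 3)/2 = 59·292/2 = 59·146 = 8614.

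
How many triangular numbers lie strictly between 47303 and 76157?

The n-th triangular number is n(n+1)/2.
Smallest index with value > 47303: n = 308 (giving 47586).
Largest index with value < 76157: n = 389 (giving 75855).
Indices 308 through 389: 82 terms.

82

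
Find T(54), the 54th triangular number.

1485

The 54th triangular number is n(n+1)/2 with n = 54.
54·55/2 = 2970/2 = 1485.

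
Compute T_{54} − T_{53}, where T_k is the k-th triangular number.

Consecutive triangular numbers differ by n: T_{54} − T_{53} = 54.

54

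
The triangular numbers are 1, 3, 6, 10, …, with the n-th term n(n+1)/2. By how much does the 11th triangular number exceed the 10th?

11

Consecutive triangular numbers differ by n: T_{11} − T_{10} = 11.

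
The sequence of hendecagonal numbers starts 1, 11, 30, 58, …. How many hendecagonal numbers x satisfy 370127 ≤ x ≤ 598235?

The n-th hendecagonal number is n(9n−7)/2.
Smallest index with value ≥ 370127: n = 288 (giving 372240).
Largest index with value ≤ 598235: n = 365 (giving 598235).
Indices 288 through 365: 78 terms.

78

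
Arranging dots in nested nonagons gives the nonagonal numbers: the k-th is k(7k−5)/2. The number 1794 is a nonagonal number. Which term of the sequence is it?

23

Set n(7n−5)/2 = 1794, giving 7n² − 5n − 3588 = 0.
The discriminant is 25 + 56·1794 = 100489, and √100489 = 317.
So n = (5 + 317) / 14 = 322/14 = 23.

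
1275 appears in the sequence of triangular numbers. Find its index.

50

Set n(n+1)/2 = 1275, giving n² + n − 2550 = 0.
So n = (-1 + 101) / 2 = 100/2 = 50.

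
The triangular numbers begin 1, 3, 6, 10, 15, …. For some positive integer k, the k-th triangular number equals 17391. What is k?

Set n(n+1)/2 = 17391, giving n² + n − 34782 = 0.
The discriminant is 1 + 8·17391 = 139129, and √139129 = 373.
So n = (-1 + 373) / 2 = 372/2 = 186.
Check: 186·187/2 = 17391. ✓

186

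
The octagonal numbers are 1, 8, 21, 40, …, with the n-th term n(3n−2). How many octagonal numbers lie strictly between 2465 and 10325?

29

The n-th octagonal number is n(3n−2).
Smallest index with value > 2465: n = 30 (giving 2640).
Largest index with value < 10325: n = 58 (giving 9976).
Indices 30 through 58: 29 terms.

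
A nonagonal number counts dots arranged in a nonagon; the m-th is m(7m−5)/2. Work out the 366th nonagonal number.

The 366th nonagonal number is n(7n−5)/2 with n = 366.
366·(7·366 − 5)/2 = 366·2557/2 = 467931.

467931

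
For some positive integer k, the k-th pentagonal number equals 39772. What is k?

163

Set n(3n−1)/2 = 39772, giving 3n² − n − 79544 = 0.
The discriminant is 1 + 24·39772 = 954529, and √954529 = 977.
So n = (1 + 977) / 6 = 978/6 = 163.
Check: 163·(3·163 − 1)/2 = 39772. ✓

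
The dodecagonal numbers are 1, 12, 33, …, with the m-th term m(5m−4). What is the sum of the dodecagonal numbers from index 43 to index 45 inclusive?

Σ i(5i−4) = 5Σi² − 4Σi over i = 43..45.
Σi = 1035 − 903 = 132 and Σi² = 31395 − 25585 = 5810.
5·5810 − 4·132 = 28522.

28522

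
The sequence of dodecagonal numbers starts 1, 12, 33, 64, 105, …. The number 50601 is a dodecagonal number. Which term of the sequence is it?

101

Set n(5n−4) = 50601, giving 5n² − 4n − 50601 = 0.
The discriminant is 16 + 20·50601 = 1012036, and √1012036 = 1006.
So n = (4 + 1006) / 10 = 1010/10 = 101.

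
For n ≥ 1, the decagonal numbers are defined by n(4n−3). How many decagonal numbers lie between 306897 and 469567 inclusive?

The n-th decagonal number is n(4n−3).
Smallest index with value ≥ 306897: n = 278 (giving 308302).
Largest index with value ≤ 469567: n = 343 (giving 469567).
Indices 278 through 343: 66 terms.

66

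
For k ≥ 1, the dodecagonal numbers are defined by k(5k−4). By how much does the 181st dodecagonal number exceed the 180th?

1801

Consecutive dodecagonal numbers differ by 10n − 9: here 10·181 − 9 = 1801.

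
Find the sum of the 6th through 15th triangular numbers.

Σ i(i+1)/2 = (Σi² + Σi) / 2 over i = 6..15.
Σi = 120 − 15 = 105 and Σi² = 1240 − 55 = 1185.
(1·1185 + 1·105) / 2 = 1290/2 = 645.

645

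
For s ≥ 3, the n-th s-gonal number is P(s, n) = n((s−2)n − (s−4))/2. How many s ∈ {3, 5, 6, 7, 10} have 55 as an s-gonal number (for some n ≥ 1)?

2

s = 3: P(3, 10) = 55. ✓
s = 5: P(5, 6) = 51 and P(5, 7) = 70; 55 is not s-gonal.
s = 6: P(6, 5) = 45 and P(6, 6) = 66; 55 is not s-gonal.
s = 7: P(7, 5) = 55. ✓
s = 10: P(10, 4) = 52 and P(10, 5) = 85; 55 is not s-gonal.
Hits: s ∈ {3, 7} → 2.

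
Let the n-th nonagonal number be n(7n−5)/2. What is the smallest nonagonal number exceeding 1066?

1089

Solve n(7n−5)/2 > 1066 for integer n.
The largest n with value ≤ 1066 is 17 (since 969 ≤ 1066 < 1089), so the first above is n = 18, value 1089.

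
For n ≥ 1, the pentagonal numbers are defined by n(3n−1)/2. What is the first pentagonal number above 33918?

Solve n(3n−1)/2 > 33918 for integer n.
The largest n with value ≤ 33918 is 150 (since 33675 ≤ 33918 < 34126), so the first above is n = 151, value 34126.

34126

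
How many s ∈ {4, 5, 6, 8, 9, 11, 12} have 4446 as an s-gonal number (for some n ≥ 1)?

s = 4: P(4, 66) = 4356 and P(4, 67) = 4489; 4446 is not s-gonal.
s = 5: P(5, 54) = 4347 and P(5, 55) = 4510; 4446 is not s-gonal.
s = 6: P(6, 47) = 4371 and P(6, 48) = 4560; 4446 is not s-gonal.
s = 8: P(8, 38) = 4256 and P(8, 39) = 4485; 4446 is not s-gonal.
s = 9: P(9, 36) = 4446. ✓
s = 11: P(11, 31) = 4216 and P(11, 32) = 4496; 4446 is not s-gonal.
s = 12: P(12, 30) = 4380 and P(12, 31) = 4681; 4446 is not s-gonal.
Hits: s ∈ {9} → 1.

1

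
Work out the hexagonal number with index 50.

The 50th hexagonal number is n(2n−1) with n = 50.
50·(2·50 − 1) = 50·99 = 4950.

4950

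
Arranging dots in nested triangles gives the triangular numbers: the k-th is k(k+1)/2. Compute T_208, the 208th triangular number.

21736

208·209/2 = 43472/2 = 21736.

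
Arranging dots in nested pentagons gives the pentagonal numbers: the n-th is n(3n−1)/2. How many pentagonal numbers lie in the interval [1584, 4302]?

The n-th pentagonal number is n(3n−1)/2.
Smallest index with value ≥ 1584: n = 33 (giving 1617).
Largest index with value ≤ 4302: n = 53 (giving 4187).
Indices 33 through 53: 21 terms.

21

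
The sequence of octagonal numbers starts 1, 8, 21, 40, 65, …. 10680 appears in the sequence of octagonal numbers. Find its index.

Set n(3n−2) = 10680, giving 3n² − 2n − 10680 = 0.
So n = (2 + 358) / 6 = 360/6 = 60.

60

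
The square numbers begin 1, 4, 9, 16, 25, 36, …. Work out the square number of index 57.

3249

The 57th square number is n² with n = 57.
57² = 3249.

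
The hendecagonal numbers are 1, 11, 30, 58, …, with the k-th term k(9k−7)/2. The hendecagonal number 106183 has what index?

Set n(9n−7)/2 = 106183, giving 9n² − 7n − 212366 = 0.
The discriminant is 49 + 72·106183 = 7645225, and √7645225 = 2765.
So n = (7 + 2765) / 18 = 2772/18 = 154.

154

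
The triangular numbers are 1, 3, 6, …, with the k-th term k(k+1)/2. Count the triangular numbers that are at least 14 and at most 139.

12

The n-th triangular number is n(n+1)/2.
Smallest index with value ≥ 14: n = 5 (giving 15).
Largest index with value ≤ 139: n = 16 (giving 136).
Indices 5 through 16: 12 terms.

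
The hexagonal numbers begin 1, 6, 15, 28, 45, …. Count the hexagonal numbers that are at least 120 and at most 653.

The n-th hexagonal number is n(2n−1).
Smallest index with value ≥ 120: n = 8 (giving 120).
Largest index with value ≤ 653: n = 18 (giving 630).
Indices 8 through 18: 11 terms.

11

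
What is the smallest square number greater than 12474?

12544

Solve n² > 12474 for integer n.
The largest n with value ≤ 12474 is 111 (since 12321 ≤ 12474 < 12544), so the first above is n = 112, value 12544.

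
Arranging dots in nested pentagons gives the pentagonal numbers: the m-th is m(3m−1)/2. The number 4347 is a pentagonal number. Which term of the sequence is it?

54

Set n(3n−1)/2 = 4347, giving 3n² − n − 8694 = 0.
The discriminant is 1 + 24·4347 = 104329, and √104329 = 323.
So n = (1 + 323) / 6 = 324/6 = 54.
Check: 54·(3·54 − 1)/2 = 4347. ✓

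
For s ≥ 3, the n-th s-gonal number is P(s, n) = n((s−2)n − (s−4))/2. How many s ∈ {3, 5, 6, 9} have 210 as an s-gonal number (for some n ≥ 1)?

s = 3: P(3, 20) = 210. ✓
s = 5: P(5, 12) = 210. ✓
s = 6: P(6, 10) = 190 and P(6, 11) = 231; 210 is not s-gonal.
s = 9: P(9, 8) = 204 and P(9, 9) = 261; 210 is not s-gonal.
Hits: s ∈ {3, 5} → 2.

2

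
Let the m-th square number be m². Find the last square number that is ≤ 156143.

156025

Solve n² ≤ 156143 for integer n.
n = 395 gives 156025 ≤ 156143, while n = 396 gives 156816 > 156143; so the answer is 156025.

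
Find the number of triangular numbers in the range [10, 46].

6

The n-th triangular number is n(n+1)/2.
Smallest index with value ≥ 10: n = 4 (giving 10).
Largest index with value ≤ 46: n = 9 (giving 45).
Indices 4 through 9: 6 terms.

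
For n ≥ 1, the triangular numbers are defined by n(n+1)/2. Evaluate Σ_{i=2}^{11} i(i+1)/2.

285

Σ i(i+1)/2 = (Σi² + Σi) / 2 over i = 2..11.
Σi = 66 − 1 = 65 and Σi² = 506 − 1 = 505.
(1·505 + 1·65) / 2 = 570/2 = 285.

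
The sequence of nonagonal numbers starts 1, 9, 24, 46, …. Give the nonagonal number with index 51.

8976

The 51st nonagonal number is n(7n−5)/2 with n = 51.
51·(7·51 − 5)/2 = 51·352/2 = 51·176 = 8976.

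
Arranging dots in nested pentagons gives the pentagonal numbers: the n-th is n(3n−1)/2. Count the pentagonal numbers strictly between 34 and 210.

The n-th pentagonal number is n(3n−1)/2.
Smallest index with value > 34: n = 5 (giving 35).
Largest index with value < 210: n = 11 (giving 176).
Indices 5 through 11: 7 terms.

7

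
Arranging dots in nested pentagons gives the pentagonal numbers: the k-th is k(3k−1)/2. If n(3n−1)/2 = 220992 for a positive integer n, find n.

384

Set n(3n−1)/2 = 220992, giving 3n² − n − 441984 = 0.
The discriminant is 1 + 24·220992 = 5303809, and √5303809 = 2303.
So n = (1 + 2303) / 6 = 2304/6 = 384.
Check: 384·(3·384 − 1)/2 = 220992. ✓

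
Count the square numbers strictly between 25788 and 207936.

The n-th square number is n².
Smallest index with value > 25788: n = 161 (giving 25921).
Largest index with value < 207936: n = 455 (giving 207025).
Indices 161 through 455: 295 terms.

295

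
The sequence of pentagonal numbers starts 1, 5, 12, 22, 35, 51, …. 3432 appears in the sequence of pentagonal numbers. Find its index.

48

Set n(3n−1)/2 = 3432, giving 3n² − n − 6864 = 0.
The discriminant is 1 + 24·3432 = 82369, and √82369 = 287.
So n = (1 + 287) / 6 = 288/6 = 48.
Check: 48·(3·48 − 1)/2 = 3432. ✓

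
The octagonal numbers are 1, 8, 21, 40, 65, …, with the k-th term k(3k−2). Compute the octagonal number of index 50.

7400

The 50th octagonal number is n(3n−2) with n = 50.
50·(3·50 − 2) = 50·148 = 7400.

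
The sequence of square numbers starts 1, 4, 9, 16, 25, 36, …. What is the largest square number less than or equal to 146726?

Solve n² ≤ 146726 for integer n.
n = 383 gives 146689 ≤ 146726, while n = 384 gives 147456 > 146726; so the answer is 146689.

146689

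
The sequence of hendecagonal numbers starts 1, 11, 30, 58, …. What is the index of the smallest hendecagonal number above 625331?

374

Solve n(9n−7)/2 > 625331 for integer n.
The largest n with value ≤ 625331 is 373 (since 624775 ≤ 625331 < 628133), so the first above is n = 374, value 628133.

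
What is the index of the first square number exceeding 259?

17

Solve n² > 259 for integer n.
The largest n with value ≤ 259 is 16 (since 256 ≤ 259 < 289), so the first above is n = 17, value 289.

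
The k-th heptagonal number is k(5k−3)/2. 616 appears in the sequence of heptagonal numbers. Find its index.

Set n(5n−3)/2 = 616, giving 5n² − 3n − 1232 = 0.
The discriminant is 9 + 40·616 = 24649, and √24649 = 157.
So n = (3 + 157) / 10 = 160/10 = 16.

16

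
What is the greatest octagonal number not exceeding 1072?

1045

Solve n(3n−2) ≤ 1072 for integer n.
n = 19 gives 1045 ≤ 1072, while n = 20 gives 1160 > 1072; so the answer is 1045.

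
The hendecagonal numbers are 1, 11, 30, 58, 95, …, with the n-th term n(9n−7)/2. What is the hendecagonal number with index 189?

The 189th hendecagonal number is n(9n−7)/2 with n = 189.
189·(9·189 − 7)/2 = 189·1694/2 = 189·847 = 160083.

160083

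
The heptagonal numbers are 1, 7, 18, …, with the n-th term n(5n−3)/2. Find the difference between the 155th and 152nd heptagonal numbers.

155·(5·155 − 3)/2 = 59830 and 152·(5·152 − 3)/2 = 57532.
Difference: 59830 − 57532 = 2298.

2298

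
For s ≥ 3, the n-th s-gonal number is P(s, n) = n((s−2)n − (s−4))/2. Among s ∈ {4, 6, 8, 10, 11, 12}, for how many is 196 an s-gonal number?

s = 4: P(4, 14) = 196. ✓
s = 6: P(6, 10) = 190 and P(6, 11) = 231; 196 is not s-gonal.
s = 8: P(8, 8) = 176 and P(8, 9) = 225; 196 is not s-gonal.
s = 10: P(10, 7) = 175 and P(10, 8) = 232; 196 is not s-gonal.
s = 11: P(11, 7) = 196. ✓
s = 12: P(12, 6) = 156 and P(12, 7) = 217; 196 is not s-gonal.
Hits: s ∈ {4, 11} → 2.

2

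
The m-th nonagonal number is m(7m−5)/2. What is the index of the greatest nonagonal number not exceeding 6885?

44

Solve n(7n−5)/2 ≤ 6885 for integer n.
n = 44 gives 6666 ≤ 6885, while n = 45 gives 6975 > 6885; so the answer is index 44.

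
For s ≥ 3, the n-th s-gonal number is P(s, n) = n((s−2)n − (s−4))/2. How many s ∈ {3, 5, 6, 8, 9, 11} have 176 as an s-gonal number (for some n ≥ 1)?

2

s = 3: P(3, 18) = 171 and P(3, 19) = 190; 176 is not s-gonal.
s = 5: P(5, 11) = 176. ✓
s = 6: P(6, 9) = 153 and P(6, 10) = 190; 176 is not s-gonal.
s = 8: P(8, 8) = 176. ✓
s = 9: P(9, 7) = 154 and P(9, 8) = 204; 176 is not s-gonal.
s = 11: P(11, 6) = 141 and P(11, 7) = 196; 176 is not s-gonal.
Hits: s ∈ {5, 8} → 2.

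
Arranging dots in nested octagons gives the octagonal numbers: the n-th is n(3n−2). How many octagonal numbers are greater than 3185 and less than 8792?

22

The n-th octagonal number is n(3n−2).
Smallest index with value > 3185: n = 33 (giving 3201).
Largest index with value < 8792: n = 54 (giving 8640).
Indices 33 through 54: 22 terms.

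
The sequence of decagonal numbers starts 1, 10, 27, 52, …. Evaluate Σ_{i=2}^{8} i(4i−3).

707

Σ i(4i−3) = 4Σi² − 3Σi over i = 2..8.
Σi = 36 − 1 = 35 and Σi² = 204 − 1 = 203.
4·203 − 3·35 = 707.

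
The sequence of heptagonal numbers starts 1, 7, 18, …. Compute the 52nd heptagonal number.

6682

The 52nd heptagonal number is n(5n−3)/2 with n = 52.
52·(5·52 − 3)/2 = 52·257/2 = 6682.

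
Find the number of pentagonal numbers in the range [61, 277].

The n-th pentagonal number is n(3n−1)/2.
Smallest index with value ≥ 61: n = 7 (giving 70).
Largest index with value ≤ 277: n = 13 (giving 247).
Indices 7 through 13: 7 terms.

7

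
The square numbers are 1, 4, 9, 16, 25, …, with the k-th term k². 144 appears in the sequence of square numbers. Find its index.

We need n² = 144, so n = √144 = 12.

12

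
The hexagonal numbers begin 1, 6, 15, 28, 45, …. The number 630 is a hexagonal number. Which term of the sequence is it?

Set n(2n−1) = 630, giving 2n² − n − 630 = 0.
The discriminant is 1 + 8·630 = 5041, and √5041 = 71.
So n = (1 + 71) / 4 = 72/4 = 18.
Check: 18·(2·18 − 1) = 630. ✓

18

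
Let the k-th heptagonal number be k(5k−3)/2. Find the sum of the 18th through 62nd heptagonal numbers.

Σ i(5i−3)/2 = (5Σi² − 3Σi) / 2 over i = 18..62.
Σi = 1953 − 153 = 1800 and Σi² = 81375 − 1785 = 79590.
(5·79590 − 3·1800) / 2 = 392550/2 = 196275.

196275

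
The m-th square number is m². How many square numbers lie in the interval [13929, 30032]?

55

The n-th square number is n².
Smallest index with value ≥ 13929: n = 119 (giving 14161).
Largest index with value ≤ 30032: n = 173 (giving 29929).
Indices 119 through 173: 55 terms.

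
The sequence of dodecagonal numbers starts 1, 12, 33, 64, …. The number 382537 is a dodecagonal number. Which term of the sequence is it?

277

Set n(5n−4) = 382537, giving 5n² − 4n − 382537 = 0.
So n = (4 + 2766) / 10 = 2770/10 = 277.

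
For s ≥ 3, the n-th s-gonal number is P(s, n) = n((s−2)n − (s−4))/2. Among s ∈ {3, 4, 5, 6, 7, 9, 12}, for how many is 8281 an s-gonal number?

s = 3: P(3, 128) = 8256 and P(3, 129) = 8385; 8281 is not s-gonal.
s = 4: P(4, 91) = 8281. ✓
s = 5: P(5, 74) = 8177 and P(5, 75) = 8400; 8281 is not s-gonal.
s = 6: P(6, 64) = 8128 and P(6, 65) = 8385; 8281 is not s-gonal.
s = 7: P(7, 57) = 8037 and P(7, 58) = 8323; 8281 is not s-gonal.
s = 9: P(9, 49) = 8281. ✓
s = 12: P(12, 41) = 8241 and P(12, 42) = 8652; 8281 is not s-gonal.
Hits: s ∈ {4, 9} → 2.

2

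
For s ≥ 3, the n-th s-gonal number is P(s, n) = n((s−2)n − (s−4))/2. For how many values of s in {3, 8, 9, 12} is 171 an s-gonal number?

s = 3: P(3, 18) = 171. ✓
s = 8: P(8, 7) = 133 and P(8, 8) = 176; 171 is not s-gonal.
s = 9: P(9, 7) = 154 and P(9, 8) = 204; 171 is not s-gonal.
s = 12: P(12, 6) = 156 and P(12, 7) = 217; 171 is not s-gonal.
Hits: s ∈ {3} → 1.

1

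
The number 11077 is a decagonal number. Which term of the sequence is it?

53

Set n(4n−3) = 11077, giving 4n² − 3n − 11077 = 0.
So n = (3 + 421) / 8 = 424/8 = 53.
Check: 53·(4·53 − 3) = 11077. ✓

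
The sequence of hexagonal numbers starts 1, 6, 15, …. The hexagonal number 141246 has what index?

266

Set n(2n−1) = 141246, giving 2n² − n − 141246 = 0.
So n = (1 + 1063) / 4 = 1064/4 = 266.
Check: 266·(2·266 − 1) = 141246. ✓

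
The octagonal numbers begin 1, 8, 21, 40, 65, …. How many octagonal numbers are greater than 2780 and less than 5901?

The n-th octagonal number is n(3n−2).
Smallest index with value > 2780: n = 31 (giving 2821).
Largest index with value < 5901: n = 44 (giving 5720).
Indices 31 through 44: 14 terms.

14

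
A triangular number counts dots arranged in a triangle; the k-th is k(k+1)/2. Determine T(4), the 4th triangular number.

The 4th triangular number is n(n+1)/2 with n = 4.
4·5/2 = 20/2 = 10.

10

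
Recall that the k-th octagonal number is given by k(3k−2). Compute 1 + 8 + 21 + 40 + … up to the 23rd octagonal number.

12420

Σ i(3i−2) = 3Σi² − 2Σi over i = 1..23.
Σi = 276 and Σi² = 4324.
3·4324 − 2·276 = 12420.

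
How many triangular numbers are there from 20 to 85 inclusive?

The n-th triangular number is n(n+1)/2.
Smallest index with value ≥ 20: n = 6 (giving 21).
Largest index with value ≤ 85: n = 12 (giving 78).
Indices 6 through 12: 7 terms.

7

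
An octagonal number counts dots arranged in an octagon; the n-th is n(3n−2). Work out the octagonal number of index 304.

276640

The 304th octagonal number is n(3n−2) with n = 304.
304·(3·304 − 2) = 304·910 = 276640.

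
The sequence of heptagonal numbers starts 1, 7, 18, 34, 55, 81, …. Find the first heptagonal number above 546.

Solve n(5n−3)/2 > 546 for integer n.
The largest n with value ≤ 546 is 15 (since 540 ≤ 546 < 616), so the first above is n = 16, value 616.

616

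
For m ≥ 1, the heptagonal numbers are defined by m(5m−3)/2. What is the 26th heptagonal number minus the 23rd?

26·(5·26 − 3)/2 = 1651 and 23·(5·23 − 3)/2 = 1288.
Difference: 1651 − 1288 = 363.

363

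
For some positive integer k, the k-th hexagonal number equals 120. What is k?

Set n(2n−1) = 120, giving 2n² − n − 120 = 0.
So n = (1 + 31) / 4 = 32/4 = 8.

8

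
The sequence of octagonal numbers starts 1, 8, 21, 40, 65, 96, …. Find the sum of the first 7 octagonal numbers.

Σ i(3i−2) = 3Σi² − 2Σi over i = 1..7.
Σi = 28 and Σi² = 140.
3·140 − 2·28 = 364.

364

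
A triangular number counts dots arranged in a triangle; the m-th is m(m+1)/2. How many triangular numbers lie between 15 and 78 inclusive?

8

The n-th triangular number is n(n+1)/2.
Smallest index with value ≥ 15: n = 5 (giving 15).
Largest index with value ≤ 78: n = 12 (giving 78).
Indices 5 through 12: 8 terms.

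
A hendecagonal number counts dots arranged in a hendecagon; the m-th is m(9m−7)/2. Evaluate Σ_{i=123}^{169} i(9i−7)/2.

4523233

Σ i(9i−7)/2 = (9Σi² − 7Σi) / 2 over i = 123..169.
Σi = 14365 − 7503 = 6862 and Σi² = 1623245 − 612745 = 1010500.
(9·1010500 − 7·6862) / 2 = 9046466/2 = 4523233.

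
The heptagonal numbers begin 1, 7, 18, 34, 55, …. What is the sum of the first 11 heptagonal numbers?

Σ i(5i−3)/2 = (5Σi² − 3Σi) / 2 over i = 1..11.
Σi = 66 and Σi² = 506.
(5·506 − 3·66) / 2 = 2332/2 = 1166.

1166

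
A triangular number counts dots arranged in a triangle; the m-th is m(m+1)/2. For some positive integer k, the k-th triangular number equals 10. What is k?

Set n(n+1)/2 = 10, giving n² + n − 20 = 0.
So n = (-1 + 9) / 2 = 8/2 = 4.

4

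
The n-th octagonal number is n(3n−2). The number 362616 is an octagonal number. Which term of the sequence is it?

348

Set n(3n−2) = 362616, giving 3n² − 2n − 362616 = 0.
So n = (2 + 2086) / 6 = 2088/6 = 348.
Check: 348·(3·348 − 2) = 362616. ✓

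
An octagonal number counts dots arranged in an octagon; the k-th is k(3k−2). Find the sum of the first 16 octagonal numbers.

4216

Σ i(3i−2) = 3Σi² − 2Σi over i = 1..16.
Σi = 136 and Σi² = 1496.
3·1496 − 2·136 = 4216.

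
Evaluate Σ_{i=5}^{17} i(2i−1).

Σ i(2i−1) = 2Σi² − Σi over i = 5..17.
Σi = 153 − 10 = 143 and Σi² = 1785 − 30 = 1755.
2·1755 − 1·143 = 3367.

3367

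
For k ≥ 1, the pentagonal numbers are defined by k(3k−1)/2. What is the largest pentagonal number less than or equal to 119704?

Solve n(3n−1)/2 ≤ 119704 for integer n.
n = 282 gives 119145 ≤ 119704, while n = 283 gives 119992 > 119704; so the answer is 119145.

119145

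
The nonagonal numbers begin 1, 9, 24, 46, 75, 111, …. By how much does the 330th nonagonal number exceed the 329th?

2304

Consecutive nonagonal numbers differ by 7n − 6: here 7·330 − 6 = 2304.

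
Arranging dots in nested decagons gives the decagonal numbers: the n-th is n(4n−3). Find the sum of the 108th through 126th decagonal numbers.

1035975

Σ i(4i−3) = 4Σi² − 3Σi over i = 108..126.
Σi = 8001 − 5778 = 2223 and Σi² = 674751 − 414090 = 260661.
4·260661 − 3·2223 = 1035975.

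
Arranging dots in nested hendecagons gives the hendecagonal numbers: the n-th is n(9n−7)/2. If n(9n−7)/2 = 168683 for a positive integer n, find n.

194

Set n(9n−7)/2 = 168683, giving 9n² − 7n − 337366 = 0.
So n = (7 + 3485) / 18 = 3492/18 = 194.
Check: 194·(9·194 − 7)/2 = 168683. ✓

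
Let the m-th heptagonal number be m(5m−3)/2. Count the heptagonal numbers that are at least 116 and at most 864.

The n-th heptagonal number is n(5n−3)/2.
Smallest index with value ≥ 116: n = 8 (giving 148).
Largest index with value ≤ 864: n = 18 (giving 783).
Indices 8 through 18: 11 terms.

11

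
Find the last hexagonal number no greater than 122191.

Solve n(2n−1) ≤ 122191 for integer n.
n = 247 gives 121771 ≤ 122191, while n = 248 gives 122760 > 122191; so the answer is 121771.

121771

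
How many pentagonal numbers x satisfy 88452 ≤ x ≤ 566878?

The n-th pentagonal number is n(3n−1)/2.
Smallest index with value ≥ 88452: n = 243 (giving 88452).
Largest index with value ≤ 566878: n = 614 (giving 565187).
Indices 243 through 614: 372 terms.

372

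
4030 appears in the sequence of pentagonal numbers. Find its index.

Set n(3n−1)/2 = 4030, giving 3n² − n − 8060 = 0.
So n = (1 + 311) / 6 = 312/6 = 52.

52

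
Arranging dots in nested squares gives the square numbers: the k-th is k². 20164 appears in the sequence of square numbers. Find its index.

We need n² = 20164, so n = √20164 = 142.

142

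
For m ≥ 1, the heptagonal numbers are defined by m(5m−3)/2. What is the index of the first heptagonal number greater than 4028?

Solve n(5n−3)/2 > 4028 for integer n.
The largest n with value ≤ 4028 is 40 (since 3940 ≤ 4028 < 4141), so the first above is n = 41, value 4141.

41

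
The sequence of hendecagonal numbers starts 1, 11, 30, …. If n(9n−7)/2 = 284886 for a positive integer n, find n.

Set n(9n−7)/2 = 284886, giving 9n² − 7n − 569772 = 0.
So n = (7 + 4529) / 18 = 4536/18 = 252.

252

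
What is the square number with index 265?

70225

The 265th square number is n² with n = 265.
265² = 70225.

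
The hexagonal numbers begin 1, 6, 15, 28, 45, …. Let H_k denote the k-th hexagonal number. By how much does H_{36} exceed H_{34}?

36·(2·36 − 1) = 2556 and 34·(2·34 − 1) = 2278.
Difference: 2556 − 2278 = 278.

278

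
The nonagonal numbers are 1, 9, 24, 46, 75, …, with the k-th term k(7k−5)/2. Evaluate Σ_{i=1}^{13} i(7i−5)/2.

2639

Σ i(7i−5)/2 = (7Σi² − 5Σi) / 2 over i = 1..13.
Σi = 91 and Σi² = 819.
(7·819 − 5·91) / 2 = 5278/2 = 2639.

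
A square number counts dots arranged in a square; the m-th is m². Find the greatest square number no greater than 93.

81

Solve n² ≤ 93 for integer n.
n = 9 gives 81 ≤ 93, while n = 10 gives 100 > 93; so the answer is 81.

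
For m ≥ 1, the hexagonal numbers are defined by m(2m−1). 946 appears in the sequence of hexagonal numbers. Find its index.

Set n(2n−1) = 946, giving 2n² − n − 946 = 0.
So n = (1 + 87) / 4 = 88/4 = 22.

22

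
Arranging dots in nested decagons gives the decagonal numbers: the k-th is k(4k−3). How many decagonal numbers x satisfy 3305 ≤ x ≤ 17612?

37

The n-th decagonal number is n(4n−3).
Smallest index with value ≥ 3305: n = 30 (giving 3510).
Largest index with value ≤ 17612: n = 66 (giving 17226).
Indices 30 through 66: 37 terms.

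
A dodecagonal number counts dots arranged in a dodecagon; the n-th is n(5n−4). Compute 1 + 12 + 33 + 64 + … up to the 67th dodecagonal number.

503438

Σ i(5i−4) = 5Σi² − 4Σi over i = 1..67.
Σi = 2278 and Σi² = 102510.
5·102510 − 4·2278 = 503438.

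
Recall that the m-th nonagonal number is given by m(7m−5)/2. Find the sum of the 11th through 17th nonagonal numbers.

4655

Σ i(7i−5)/2 = (7Σi² − 5Σi) / 2 over i = 11..17.
Σi = 153 − 55 = 98 and Σi² = 1785 − 385 = 1400.
(7·1400 − 5·98) / 2 = 9310/2 = 4655.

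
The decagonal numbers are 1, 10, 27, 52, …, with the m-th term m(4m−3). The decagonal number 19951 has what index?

71

Set n(4n−3) = 19951, giving 4n² − 3n − 19951 = 0.
The discriminant is 9 + 16·19951 = 319225, and √319225 = 565.
So n = (3 + 565) / 8 = 568/8 = 71.
Check: 71·(4·71 − 3) = 19951. ✓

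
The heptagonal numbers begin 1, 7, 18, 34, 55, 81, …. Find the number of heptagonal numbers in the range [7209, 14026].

The n-th heptagonal number is n(5n−3)/2.
Smallest index with value ≥ 7209: n = 54 (giving 7209).
Largest index with value ≤ 14026: n = 75 (giving 13950).
Indices 54 through 75: 22 terms.

22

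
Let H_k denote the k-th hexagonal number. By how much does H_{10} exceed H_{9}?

Consecutive hexagonal numbers differ by 4n − 3: here 4·10 − 3 = 37.

37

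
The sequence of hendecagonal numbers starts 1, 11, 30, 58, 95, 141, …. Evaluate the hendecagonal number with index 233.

243485

The 233rd hendecagonal number is n(9n−7)/2 with n = 233.
233·(9·233 − 7)/2 = 233·2090/2 = 233·1045 = 243485.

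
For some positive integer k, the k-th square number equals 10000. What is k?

We need n² = 10000, so n = √10000 = 100.
Check: 100² = 10000. ✓

100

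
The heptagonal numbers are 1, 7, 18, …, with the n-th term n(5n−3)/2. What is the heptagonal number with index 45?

45·(5·45 − 3)/2 = 45·222/2 = 45·111 = 4995.

4995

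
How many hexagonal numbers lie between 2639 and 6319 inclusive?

20

The n-th hexagonal number is n(2n−1).
Smallest index with value ≥ 2639: n = 37 (giving 2701).
Largest index with value ≤ 6319: n = 56 (giving 6216).
Indices 37 through 56: 20 terms.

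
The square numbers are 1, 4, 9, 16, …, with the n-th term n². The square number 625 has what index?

We need n² = 625, so n = √625 = 25.

25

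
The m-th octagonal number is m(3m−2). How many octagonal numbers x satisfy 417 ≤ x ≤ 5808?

32

The n-th octagonal number is n(3n−2).
Smallest index with value ≥ 417: n = 13 (giving 481).
Largest index with value ≤ 5808: n = 44 (giving 5720).
Indices 13 through 44: 32 terms.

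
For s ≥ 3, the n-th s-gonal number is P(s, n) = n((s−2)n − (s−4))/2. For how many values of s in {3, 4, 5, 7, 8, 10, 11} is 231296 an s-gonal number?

s = 3: P(3, 679) = 230860 and P(3, 680) = 231540; 231296 is not s-gonal.
s = 4: P(4, 480) = 230400 and P(4, 481) = 231361; 231296 is not s-gonal.
s = 5: P(5, 392) = 230300 and P(5, 393) = 231477; 231296 is not s-gonal.
s = 7: P(7, 304) = 230584 and P(7, 305) = 232105; 231296 is not s-gonal.
s = 8: P(8, 278) = 231296. ✓
s = 10: P(10, 240) = 229680 and P(10, 241) = 231601; 231296 is not s-gonal.
s = 11: P(11, 227) = 231086 and P(11, 228) = 233130; 231296 is not s-gonal.
Hits: s ∈ {8} → 1.

1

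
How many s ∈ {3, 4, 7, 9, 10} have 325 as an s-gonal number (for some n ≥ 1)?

2

s = 3: P(3, 25) = 325. ✓
s = 4: P(4, 18) = 324 and P(4, 19) = 361; 325 is not s-gonal.
s = 7: P(7, 11) = 286 and P(7, 12) = 342; 325 is not s-gonal.
s = 9: P(9, 10) = 325. ✓
s = 10: P(10, 9) = 297 and P(10, 10) = 370; 325 is not s-gonal.
Hits: s ∈ {3, 9} → 2.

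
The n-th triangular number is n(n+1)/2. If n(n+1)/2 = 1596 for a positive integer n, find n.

Set n(n+1)/2 = 1596, giving n² + n − 3192 = 0.
So n = (-1 + 113) / 2 = 112/2 = 56.

56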